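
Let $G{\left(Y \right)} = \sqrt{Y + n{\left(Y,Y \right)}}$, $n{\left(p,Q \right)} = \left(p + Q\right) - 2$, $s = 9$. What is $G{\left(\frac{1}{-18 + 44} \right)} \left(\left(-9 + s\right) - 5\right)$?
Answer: $- \frac{35 i \sqrt{26}}{26} \approx - 6.8641 i$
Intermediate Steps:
$n{\left(p,Q \right)} = -2 + Q + p$ ($n{\left(p,Q \right)} = \left(Q + p\right) - 2 = -2 + Q + p$)
$G{\left(Y \right)} = \sqrt{-2 + 3 Y}$ ($G{\left(Y \right)} = \sqrt{Y + \left(-2 + Y + Y\right)} = \sqrt{Y + \left(-2 + 2 Y\right)} = \sqrt{-2 + 3 Y}$)
$G{\left(\frac{1}{-18 + 44} \right)} \left(\left(-9 + s\right) - 5\right) = \sqrt{-2 + \frac{3}{-18 + 44}} \left(\left(-9 + 9\right) - 5\right) = \sqrt{-2 + \frac{3}{26}} \left(0 - 5\right) = \sqrt{-2 + 3 \cdot \frac{1}{26}} \left(-5\right) = \sqrt{-2 + \frac{3}{26}} \left(-5\right) = \sqrt{- \frac{49}{26}} \left(-5\right) = \frac{7 i \sqrt{26}}{26} \left(-5\right) = - \frac{35 i \sqrt{26}}{26}$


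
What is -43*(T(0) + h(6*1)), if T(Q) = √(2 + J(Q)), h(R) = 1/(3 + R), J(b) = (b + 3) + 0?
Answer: -43/9 - 43*√5 ≈ -100.93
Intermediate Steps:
J(b) = 3 + b (J(b) = (3 + b) + 0 = 3 + b)
T(Q) = √(5 + Q) (T(Q) = √(2 + (3 + Q)) = √(5 + Q))
-43*(T(0) + h(6*1)) = -43*(√(5 + 0) + 1/(3 + 6*1)) = -43*(√5 + 1/(3 + 6)) = -43*(√5 + 1/9) = -43*(√5 + ⅑) = -43*(⅑ + √5) = -43/9 - 43*√5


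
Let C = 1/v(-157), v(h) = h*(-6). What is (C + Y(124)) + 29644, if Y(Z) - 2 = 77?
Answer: 27999067/942 ≈ 29723.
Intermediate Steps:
v(h) = -6*h
Y(Z) = 79 (Y(Z) = 2 + 77 = 79)
C = 1/942 (C = 1/(-6*(-157)) = 1/942 ≈ 0.0010616)
(C + Y(124)) + 29644 = (1/942 + 79) + 29644 = 74419/942 + 29644 = 27999067/942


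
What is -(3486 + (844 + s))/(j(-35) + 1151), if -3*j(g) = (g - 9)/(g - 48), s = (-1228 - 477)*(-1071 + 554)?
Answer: -44113587/57311 ≈ -769.72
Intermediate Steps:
s = 881485 (s = -1705*(-517) = 881485)
j(g) = -(-9 + g)/(3*(-48 + g)) (j(g) = -(g - 9)/(3*(g - 48)) = -(-9 + g)/(3*(-48 + g)))
-(3486 + (844 + s))/(j(-35) + 1151) = -(3486 + (844 + 881485))/((9 - 1*(-35))/(3*(-48 - 35)) + 1151) = -(3486 + 882329)/((⅓)*(9 + 35)/(-83) + 1151) = -885815/((⅓)*(-1/83)*44 + 1151) = -885815/(-44/249 + 1151) = -885815/286555/249 = -885815*249/286555 = -1*44113587/57311 = -44113587/57311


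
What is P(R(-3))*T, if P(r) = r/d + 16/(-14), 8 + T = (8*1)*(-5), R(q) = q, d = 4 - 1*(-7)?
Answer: 5232/77 ≈ 67.948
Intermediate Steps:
d = 11 (d = 4 + 7 = 11)
T = -48 (T = -8 + (8*1)*(-5) = -8 + 8*(-5) = -8 - 40 = -48)
P(r) = -8/7 + r/11 (P(r) = r/11 + 16/(-14) = r*(1/11) + 16*(-1/14) = r/11 - 8/7 = -8/7 + r/11)
P(R(-3))*T = (-8/7 + (1/11)*(-3))*(-48) = (-8/7 - 3/11)*(-48) = -109/77*(-48) = 5232/77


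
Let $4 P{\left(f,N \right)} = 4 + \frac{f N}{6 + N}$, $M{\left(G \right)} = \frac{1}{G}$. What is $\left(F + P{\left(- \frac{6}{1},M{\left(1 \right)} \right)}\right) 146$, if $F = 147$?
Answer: $\frac{151037}{7} \approx 21577.0$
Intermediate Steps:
$P{\left(f,N \right)} = 1 + \frac{N f}{4 \left(6 + N\right)}$ ($P{\left(f,N \right)} = \frac{4 + \frac{f N}{6 + N}}{4} = \frac{4 + \frac{N f}{6 + N}}{4} = 1 + \frac{N f}{4 \left(6 + N\right)}$)
$\left(F + P{\left(- \frac{6}{1},M{\left(1 \right)} \right)}\right) 146 = \left(147 + \frac{6 + 1^{-1} + \frac{\left(-6\right) 1^{-1}}{4 \cdot 1}}{6 + 1^{-1}}\right) 146 = \left(147 + \frac{6 + 1 + \frac{1}{4} \cdot 1 \left(\left(-6\right) 1\right)}{6 + 1}\right) 146 = \left(147 + \frac{6 + 1 + \frac{1}{4} \cdot 1 \left(-6\right)}{7}\right) 146 = \left(147 + \frac{6 + 1 - \frac{3}{2}}{7}\right) 146 = \left(147 + \frac{1}{7} \cdot \frac{11}{2}\right) 146 = \left(147 + \frac{11}{14}\right) 146 = \frac{2069}{14} \cdot 146 = \frac{151037}{7}$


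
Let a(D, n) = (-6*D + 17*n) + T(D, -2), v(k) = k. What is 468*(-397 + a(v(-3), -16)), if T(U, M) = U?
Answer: -306072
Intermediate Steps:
a(D, n) = -5*D + 17*n (a(D, n) = (-6*D + 17*n) + D = -5*D + 17*n)
468*(-397 + a(v(-3), -16)) = 468*(-397 + (-5*(-3) + 17*(-16))) = 468*(-397 + (15 - 272)) = 468*(-397 - 257) = 468*(-654) = -306072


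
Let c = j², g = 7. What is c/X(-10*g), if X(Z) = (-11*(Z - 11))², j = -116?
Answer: 13456/793881 ≈ 0.016950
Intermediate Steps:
X(Z) = (121 - 11*Z)² (X(Z) = (-11*(-11 + Z))² = (121 - 11*Z)²)
c = 13456 (c = (-116)² = 13456)
c/X(-10*g) = 13456/((121*(-11 - 10*7)²)) = 13456/((121*(-11 - 70)²)) = 13456/((121*(-81)²)) = 13456/((121*6561)) = 13456/793881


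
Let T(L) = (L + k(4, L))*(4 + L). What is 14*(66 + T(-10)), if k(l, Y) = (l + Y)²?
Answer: -1260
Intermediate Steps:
k(l, Y) = (Y + l)²
T(L) = (4 + L)*(L + (4 + L)²) (T(L) = (L + (L + 4)²)*(4 + L) = (L + (4 + L)²)*(4 + L) = (4 + L)*(L + (4 + L)²))
14*(66 + T(-10)) = 14*(66 + (64 + (-10)³ + 13*(-10)² + 52*(-10))) = 14*(66 + (64 - 1000 + 13*100 - 520)) = 14*(66 + (64 - 1000 + 1300 - 520)) = 14*(66 - 156) = 14*(-90) = -1260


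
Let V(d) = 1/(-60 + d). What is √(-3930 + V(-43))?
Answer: I*√41693473/103 ≈ 62.69*I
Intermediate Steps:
√(-3930 + V(-43)) = √(-3930 + 1/(-60 - 43)) = √(-3930 + 1/(-103)) = √(-3930 - 1/103) = √(-404791/103) = I*√41693473/103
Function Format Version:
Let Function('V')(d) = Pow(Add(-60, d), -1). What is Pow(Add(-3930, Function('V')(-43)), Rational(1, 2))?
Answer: Mul(Rational(1, 103), I, Pow(41693473, Rational(1, 2))) ≈ Mul(62.690, I)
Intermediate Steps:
Pow(Add(-3930, Function('V')(-43)), Rational(1, 2)) = Pow(Add(-3930, Pow(Add(-60, -43), -1)), Rational(1, 2)) = Pow(Add(-3930, Pow(-103, -1)), Rational(1, 2)) = Pow(Add(-3930, Rational(-1, 103)), Rational(1, 2)) = Pow(Rational(-404791, 103), Rational(1, 2)) = Mul(Rational(1, 103), I, Pow(41693473, Rational(1, 2)))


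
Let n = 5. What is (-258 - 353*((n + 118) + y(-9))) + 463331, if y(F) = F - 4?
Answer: 424243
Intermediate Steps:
y(F) = -4 + F
(-258 - 353*((n + 118) + y(-9))) + 463331 = (-258 - 353*((5 + 118) + (-4 - 9))) + 463331 = (-258 - 353*(123 - 13)) + 463331 = (-258 - 353*110) + 463331 = (-258 - 38830) + 463331 = -39088 + 463331 = 424243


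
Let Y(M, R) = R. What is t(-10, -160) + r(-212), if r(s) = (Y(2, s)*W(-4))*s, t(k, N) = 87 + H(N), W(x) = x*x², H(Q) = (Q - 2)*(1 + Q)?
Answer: -2850571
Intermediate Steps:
H(Q) = (1 + Q)*(-2 + Q) (H(Q) = (-2 + Q)*(1 + Q) = (1 + Q)*(-2 + Q))
W(x) = x³
t(k, N) = 85 + N² - N (t(k, N) = 87 + (-2 + N² - N) = 85 + N² - N)
r(s) = -64*s² (r(s) = (s*(-4)³)*s = (s*(-64))*s = (-64*s)*s = -64*s²)
t(-10, -160) + r(-212) = (85 + (-160)² - 1*(-160)) - 64*(-212)² = (85 + 25600 + 160) - 64*44944 = 25845 - 2876416 = -2850571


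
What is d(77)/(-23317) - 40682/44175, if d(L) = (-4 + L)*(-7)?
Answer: -132286967/147146925 ≈ -0.89901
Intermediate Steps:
d(L) = 28 - 7*L
d(77)/(-23317) - 40682/44175 = (28 - 7*77)/(-23317) - 40682/44175 = (28 - 539)*(-1/23317) - 40682*1/44175 = -511*(-1/23317) - 40682/44175 = 73/3331 - 40682/44175 = -132286967/147146925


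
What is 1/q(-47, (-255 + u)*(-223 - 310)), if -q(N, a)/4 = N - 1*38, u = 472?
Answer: 1/340 ≈ 0.0029412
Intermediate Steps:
q(N, a) = 152 - 4*N (q(N, a) = -4*(N - 1*38) = -4*(N - 38) = -4*(-38 + N) = 152 - 4*N)
1/q(-47, (-255 + u)*(-223 - 310)) = 1/(152 - 4*(-47)) = 1/(152 + 188) = 1/340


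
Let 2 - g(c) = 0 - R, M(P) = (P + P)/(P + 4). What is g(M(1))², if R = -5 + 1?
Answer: 4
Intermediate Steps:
R = -4
M(P) = 2*P/(4 + P) (M(P) = (2*P)/(4 + P) = 2*P/(4 + P))
g(c) = -2 (g(c) = 2 - (0 - 1*(-4)) = 2 - (0 + 4) = 2 - 1*4 = 2 - 4 = -2)
g(M(1))² = (-2)² = 4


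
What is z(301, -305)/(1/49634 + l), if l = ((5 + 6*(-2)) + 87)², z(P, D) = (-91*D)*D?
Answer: -420165459350/317657601 ≈ -1322.7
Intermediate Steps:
z(P, D) = -91*D²
l = 6400 (l = ((5 - 12) + 87)² = (-7 + 87)² = 80² = 6400)
z(301, -305)/(1/49634 + l) = (-91*(-305)²)/(1/49634 + 6400) = (-91*93025)/(1/49634 + 6400) = -8465275/317657601/49634 = -8465275*49634/317657601 = -420165459350/317657601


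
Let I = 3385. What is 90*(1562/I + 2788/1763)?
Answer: 5352228/29111 ≈ 183.86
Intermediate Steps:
90*(1562/I + 2788/1763) = 90*(1562/3385 + 2788/1763) = 90*(1562*(1/3385) + 2788*(1/1763)) = 90*(1562/3385 + 68/43) = 90*(297346/145555) = 5352228/29111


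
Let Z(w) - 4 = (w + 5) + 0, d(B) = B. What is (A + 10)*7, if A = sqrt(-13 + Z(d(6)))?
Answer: 70 + 7*sqrt(2) ≈ 79.900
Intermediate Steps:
Z(w) = 9 + w (Z(w) = 4 + ((w + 5) + 0) = 4 + ((5 + w) + 0) = 4 + (5 + w) = 9 + w)
A = sqrt(2) (A = sqrt(-13 + (9 + 6)) = sqrt(-13 + 15) = sqrt(2) ≈ 1.4142)
(A + 10)*7 = (sqrt(2) + 10)*7 = (10 + sqrt(2))*7 = 70 + 7*sqrt(2)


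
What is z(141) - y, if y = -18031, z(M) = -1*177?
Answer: 17854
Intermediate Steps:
z(M) = -177
z(141) - y = -177 - 1*(-18031) = -177 + 18031 = 17854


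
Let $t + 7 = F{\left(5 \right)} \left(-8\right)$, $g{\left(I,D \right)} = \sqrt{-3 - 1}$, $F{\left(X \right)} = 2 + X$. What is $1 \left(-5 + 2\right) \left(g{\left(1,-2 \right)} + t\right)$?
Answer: $189 - 6 i \approx 189.0 - 6.0 i$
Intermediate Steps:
$g{\left(I,D \right)} = 2 i$ ($g{\left(I,D \right)} = \sqrt{-4} = 2 i$)
$t = -63$ ($t = -7 + \left(2 + 5\right) \left(-8\right) = -7 + 7 \left(-8\right) = -7 - 56 = -63$)
$1 \left(-5 + 2\right) \left(g{\left(1,-2 \right)} + t\right) = 1 \left(-5 + 2\right) \left(2 i - 63\right) = 1 \left(-3\right) \left(-63 + 2 i\right) = - 3 \left(-63 + 2 i\right) = 189 - 6 i$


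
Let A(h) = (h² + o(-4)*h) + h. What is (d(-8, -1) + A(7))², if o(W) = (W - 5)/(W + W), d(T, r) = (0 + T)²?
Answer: 1046529/64 ≈ 16352.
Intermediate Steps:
d(T, r) = T²
o(W) = (-5 + W)/(2*W) (o(W) = (-5 + W)/((2*W)) = (-5 + W)*(1/(2*W)) = (-5 + W)/(2*W))
A(h) = h² + 17*h/8 (A(h) = (h² + ((½)*(-5 - 4)/(-4))*h) + h = (h² + ((½)*(-¼)*(-9))*h) + h = (h² + 9*h/8) + h = h² + 17*h/8)
(d(-8, -1) + A(7))² = ((-8)² + (⅛)*7*(17 + 8*7))² = (64 + (⅛)*7*(17 + 56))² = (64 + (⅛)*7*73)² = (64 + 511/8)² = (1023/8)² = 1046529/64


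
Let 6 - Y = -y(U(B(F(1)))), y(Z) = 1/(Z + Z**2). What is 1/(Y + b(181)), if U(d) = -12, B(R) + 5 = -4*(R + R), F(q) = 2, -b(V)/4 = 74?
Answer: -132/38279 ≈ -0.0034484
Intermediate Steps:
b(V) = -296 (b(V) = -4*74 = -296)
B(R) = -5 - 8*R (B(R) = -5 - 4*(R + R) = -5 - 8*R)
Y = 793/132 (Y = 6 - (-1)*1/((-12)*(1 - 12)) = 6 - (-1)*(-1/12/(-11)) = 6 - (-1)*(-1/12*(-1/11)) = 6 - (-1)/132 = 6 - 1*(-1/132) = 6 + 1/132 = 793/132 ≈ 6.0076)
1/(Y + b(181)) = 1/(793/132 - 296) = 1/(-38279/132) = -132/38279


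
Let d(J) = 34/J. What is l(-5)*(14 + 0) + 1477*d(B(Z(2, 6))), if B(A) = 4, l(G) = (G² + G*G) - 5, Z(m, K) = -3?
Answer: 26369/2 ≈ 13185.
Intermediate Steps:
l(G) = -5 + 2*G² (l(G) = (G² + G²) - 5 = 2*G² - 5 = -5 + 2*G²)
l(-5)*(14 + 0) + 1477*d(B(Z(2, 6))) = (-5 + 2*(-5)²)*(14 + 0) + 1477*(34/4) = (-5 + 2*25)*14 + 1477*(34*(¼)) = (-5 + 50)*14 + 1477*(17/2) = 45*14 + 25109/2 = 630 + 25109/2 = 26369/2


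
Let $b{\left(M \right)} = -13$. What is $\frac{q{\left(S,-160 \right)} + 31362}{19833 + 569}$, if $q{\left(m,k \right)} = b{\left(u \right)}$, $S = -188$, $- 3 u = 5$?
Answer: $\frac{31349}{20402} \approx 1.5366$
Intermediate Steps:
$u = - \frac{5}{3}$ ($u = \left(- \frac{1}{3}\right) 5 = - \frac{5}{3} \approx -1.6667$)
$q{\left(m,k \right)} = -13$
$\frac{q{\left(S,-160 \right)} + 31362}{19833 + 569} = \frac{-13 + 31362}{19833 + 569} = \frac{31349}{20402}$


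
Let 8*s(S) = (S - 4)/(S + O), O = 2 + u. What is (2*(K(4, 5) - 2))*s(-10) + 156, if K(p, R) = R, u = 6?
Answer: 645/4 ≈ 161.25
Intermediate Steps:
O = 8 (O = 2 + 6 = 8)
s(S) = (-4 + S)/(8*(8 + S)) (s(S) = ((S - 4)/(S + 8))/8 = ((-4 + S)/(8 + S))/8 = (-4 + S)/(8*(8 + S)))
(2*(K(4, 5) - 2))*s(-10) + 156 = (2*(5 - 2))*((-4 - 10)/(8*(8 - 10))) + 156 = (2*3)*((⅛)*(-14)/(-2)) + 156 = 6*((⅛)*(-½)*(-14)) + 156 = 6*(7/8) + 156 = 21/4 + 156 = 645/4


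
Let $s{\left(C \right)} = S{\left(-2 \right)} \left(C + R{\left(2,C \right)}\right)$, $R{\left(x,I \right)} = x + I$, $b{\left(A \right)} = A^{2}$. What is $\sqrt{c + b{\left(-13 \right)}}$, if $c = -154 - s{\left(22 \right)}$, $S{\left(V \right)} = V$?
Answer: $\sqrt{107} \approx 10.344$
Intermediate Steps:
$R{\left(x,I \right)} = I + x$
$s{\left(C \right)} = -4 - 4 C$ ($s{\left(C \right)} = - 2 \left(C + \left(C + 2\right)\right) = - 2 \left(C + \left(2 + C\right)\right) = - 2 \left(2 + 2 C\right) = -4 - 4 C$)
$c = -62$ ($c = -154 - \left(-4 - 88\right) = -154 - -92 = -154 + 92 = -62$)
$\sqrt{c + b{\left(-13 \right)}} = \sqrt{-62 + \left(-13\right)^{2}} = \sqrt{-62 + 169} = \sqrt{107}$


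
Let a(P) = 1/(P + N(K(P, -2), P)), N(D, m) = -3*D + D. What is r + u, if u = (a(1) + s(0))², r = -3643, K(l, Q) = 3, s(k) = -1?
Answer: -91039/25 ≈ -3641.6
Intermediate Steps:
N(D, m) = -2*D
a(P) = 1/(-6 + P) (a(P) = 1/(P - 2*3) = 1/(P - 6) = 1/(-6 + P))
u = 36/25 (u = (1/(-6 + 1) - 1)² = (1/(-5) - 1)² = (-⅕ - 1)² = (-6/5)² = 36/25 ≈ 1.4400)
r + u = -3643 + 36/25 = -91039/25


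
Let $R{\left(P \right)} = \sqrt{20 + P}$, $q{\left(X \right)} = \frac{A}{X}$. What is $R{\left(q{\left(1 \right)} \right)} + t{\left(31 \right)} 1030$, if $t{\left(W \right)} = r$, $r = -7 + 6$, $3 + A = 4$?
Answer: $-1030 + \sqrt{21} \approx -1025.4$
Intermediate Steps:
$A = 1$ ($A = -3 + 4 = 1$)
$q{\left(X \right)} = \frac{1}{X}$ ($q{\left(X \right)} = 1 \frac{1}{X} = \frac{1}{X}$)
$r = -1$
$t{\left(W \right)} = -1$
$R{\left(q{\left(1 \right)} \right)} + t{\left(31 \right)} 1030 = \sqrt{20 + 1^{-1}} - 1030 = \sqrt{20 + 1} - 1030 = \sqrt{21} - 1030 = -1030 + \sqrt{21}$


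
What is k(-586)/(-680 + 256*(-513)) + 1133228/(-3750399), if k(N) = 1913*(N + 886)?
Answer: -575487286981/123770667798 ≈ -4.6496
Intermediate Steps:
k(N) = 1694918 + 1913*N (k(N) = 1913*(886 + N) = 1694918 + 1913*N)
k(-586)/(-680 + 256*(-513)) + 1133228/(-3750399) = (1694918 + 1913*(-586))/(-680 + 256*(-513)) + 1133228/(-3750399) = (1694918 - 1121018)/(-680 - 131328) + 1133228*(-1/3750399) = 573900/(-132008) - 1133228/3750399 = 573900*(-1/132008) - 1133228/3750399 = -143475/33002 - 1133228/3750399 = -575487286981/123770667798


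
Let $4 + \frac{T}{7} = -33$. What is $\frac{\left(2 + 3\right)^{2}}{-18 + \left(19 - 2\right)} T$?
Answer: $6475$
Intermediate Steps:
$T = -259$ ($T = -28 + 7 \left(-33\right) = -28 - 231 = -259$)
$\frac{\left(2 + 3\right)^{2}}{-18 + \left(19 - 2\right)} T = \frac{\left(2 + 3\right)^{2}}{-18 + \left(19 - 2\right)} \left(-259\right) = \frac{5^{2}}{-18 + \left(19 - 2\right)} \left(-259\right) = \frac{1}{-18 + 17} \cdot 25 \left(-259\right) = \frac{1}{-1} \cdot 25 \left(-259\right) = \left(-1\right) 25 \left(-259\right) = \left(-25\right) \left(-259\right) = 6475$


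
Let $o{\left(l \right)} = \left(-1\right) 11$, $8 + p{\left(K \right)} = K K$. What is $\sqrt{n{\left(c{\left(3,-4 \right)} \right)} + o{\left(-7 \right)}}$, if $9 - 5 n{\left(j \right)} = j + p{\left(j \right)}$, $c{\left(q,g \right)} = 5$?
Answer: $\frac{2 i \sqrt{85}}{5} \approx 3.6878 i$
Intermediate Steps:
$p{\left(K \right)} = -8 + K^{2}$ ($p{\left(K \right)} = -8 + K K = -8 + K^{2}$)
$o{\left(l \right)} = -11$
$n{\left(j \right)} = \frac{17}{5} - \frac{j}{5} - \frac{j^{2}}{5}$ ($n{\left(j \right)} = \frac{9}{5} - \frac{j + \left(-8 + j^{2}\right)}{5} = \frac{9}{5} - \frac{-8 + j + j^{2}}{5} = \frac{9}{5} - \left(- \frac{8}{5} + \frac{j}{5} + \frac{j^{2}}{5}\right) = \frac{17}{5} - \frac{j}{5} - \frac{j^{2}}{5}$)
$\sqrt{n{\left(c{\left(3,-4 \right)} \right)} + o{\left(-7 \right)}} = \sqrt{\left(\frac{17}{5} - 1 - \frac{5^{2}}{5}\right) - 11} = \sqrt{\left(\frac{17}{5} - 1 - 5\right) - 11} = \sqrt{- \frac{13}{5} - 11} = \sqrt{- \frac{68}{5}} = \frac{2 i \sqrt{85}}{5}$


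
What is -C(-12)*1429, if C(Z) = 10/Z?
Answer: 7145/6 ≈ 1190.8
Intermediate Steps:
-C(-12)*1429 = -10/(-12)*1429 = -10*(-1/12)*1429 = -(-5)*1429/6 = -1*(-7145/6) = 7145/6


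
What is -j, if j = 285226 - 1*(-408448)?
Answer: -693674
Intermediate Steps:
j = 693674 (j = 285226 + 408448 = 693674)
-j = -1*693674 = -693674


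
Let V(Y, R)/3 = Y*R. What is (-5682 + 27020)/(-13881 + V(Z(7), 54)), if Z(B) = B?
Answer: -21338/12747 ≈ -1.6740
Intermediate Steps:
V(Y, R) = 3*R*Y (V(Y, R) = 3*(Y*R) = 3*(R*Y) = 3*R*Y)
(-5682 + 27020)/(-13881 + V(Z(7), 54)) = (-5682 + 27020)/(-13881 + 3*54*7) = 21338/(-13881 + 1134) = 21338/(-12747) = 21338*(-1/12747) = -21338/12747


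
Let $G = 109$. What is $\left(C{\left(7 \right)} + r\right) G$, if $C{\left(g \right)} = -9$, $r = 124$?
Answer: $12535$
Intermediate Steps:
$\left(C{\left(7 \right)} + r\right) G = \left(-9 + 124\right) 109 = 115 \cdot 109 = 12535$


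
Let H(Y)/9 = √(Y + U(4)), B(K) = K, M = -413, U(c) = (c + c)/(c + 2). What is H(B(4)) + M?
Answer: -413 + 12*√3 ≈ -392.22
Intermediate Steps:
U(c) = 2*c/(2 + c) (U(c) = (2*c)/(2 + c) = 2*c/(2 + c))
H(Y) = 9*√(4/3 + Y) (H(Y) = 9*√(Y + 2*4/(2 + 4)) = 9*√(Y + 2*4/6) = 9*√(Y + 2*4*(⅙)) = 9*√(Y + 4/3) = 9*√(4/3 + Y))
H(B(4)) + M = 3*√(12 + 9*4) - 413 = 3*√(12 + 36) - 413 = 3*√48 - 413 = 3*(4*√3) - 413 = 12*√3 - 413 = -413 + 12*√3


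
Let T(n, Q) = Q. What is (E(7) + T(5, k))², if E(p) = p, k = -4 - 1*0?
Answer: 9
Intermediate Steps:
k = -4 (k = -4 + 0 = -4)
(E(7) + T(5, k))² = (7 - 4)² = 3² = 9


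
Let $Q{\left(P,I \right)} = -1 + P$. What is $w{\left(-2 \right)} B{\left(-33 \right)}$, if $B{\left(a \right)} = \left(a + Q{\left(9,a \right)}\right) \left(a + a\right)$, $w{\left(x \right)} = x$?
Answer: $-3300$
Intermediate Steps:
$B{\left(a \right)} = 2 a \left(8 + a\right)$ ($B{\left(a \right)} = \left(a + \left(-1 + 9\right)\right) \left(a + a\right) = \left(a + 8\right) 2 a = \left(8 + a\right) 2 a = 2 a \left(8 + a\right)$)
$w{\left(-2 \right)} B{\left(-33 \right)} = - 2 \cdot 2 \left(-33\right) \left(8 - 33\right) = - 2 \cdot 2 \left(-33\right) \left(-25\right) = \left(-2\right) 1650 = -3300$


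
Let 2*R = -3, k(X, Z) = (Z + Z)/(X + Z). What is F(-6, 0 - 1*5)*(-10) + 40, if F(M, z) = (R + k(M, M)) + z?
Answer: 95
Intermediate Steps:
k(X, Z) = 2*Z/(X + Z) (k(X, Z) = (2*Z)/(X + Z) = 2*Z/(X + Z))
R = -3/2 (R = (1/2)*(-3) = -3/2 ≈ -1.5000)
F(M, z) = -1/2 + z (F(M, z) = (-3/2 + 2*M/(M + M)) + z = (-3/2 + 2*M/((2*M))) + z = (-3/2 + 2*M*(1/(2*M))) + z = (-3/2 + 1) + z = -1/2 + z)
F(-6, 0 - 1*5)*(-10) + 40 = (-1/2 + (0 - 1*5))*(-10) + 40 = (-1/2 + (0 - 5))*(-10) + 40 = (-1/2 - 5)*(-10) + 40 = -11/2*(-10) + 40 = 55 + 40 = 95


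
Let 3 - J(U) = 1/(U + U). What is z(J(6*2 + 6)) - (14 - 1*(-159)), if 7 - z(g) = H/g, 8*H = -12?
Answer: -17708/107 ≈ -165.50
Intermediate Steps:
H = -3/2 (H = (⅛)*(-12) = -3/2 ≈ -1.5000)
J(U) = 3 - 1/(2*U) (J(U) = 3 - 1/(U + U) = 3 - 1/(2*U))
z(g) = 7 + 3/(2*g) (z(g) = 7 - (-3)/(2*g) = 7 + 3/(2*g))
z(J(6*2 + 6)) - (14 - 1*(-159)) = (7 + 3/(2*(3 - 1/(2*(6*2 + 6))))) - (14 - 1*(-159)) = (7 + 3/(2*(3 - 1/(2*(12 + 6))))) - (14 + 159) = (7 + 3/(2*(3 - ½/18))) - 1*173 = (7 + 3/(2*(3 - ½*1/18))) - 173 = (7 + 3/(2*(3 - 1/36))) - 173 = (7 + 3/(2*(107/36))) - 173 = (7 + (3/2)*(36/107)) - 173 = (7 + 54/107) - 173 = 803/107 - 173 = -17708/107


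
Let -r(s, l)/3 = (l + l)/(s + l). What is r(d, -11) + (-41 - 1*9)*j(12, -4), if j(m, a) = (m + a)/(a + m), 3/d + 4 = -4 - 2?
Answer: -6310/113 ≈ -55.841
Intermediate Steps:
d = -3/10 (d = 3/(-4 + (-4 - 2)) = 3/(-4 - 6) = 3/(-10) = 3*(-1/10) = -3/10 ≈ -0.30000)
r(s, l) = -6*l/(l + s) (r(s, l) = -3*(l + l)/(s + l) = -3*2*l/(l + s) = -6*l/(l + s))
j(m, a) = 1 (j(m, a) = (a + m)/(a + m) = 1)
r(d, -11) + (-41 - 1*9)*j(12, -4) = -6*(-11)/(-11 - 3/10) + (-41 - 1*9)*1 = -6*(-11)/(-113/10) + (-41 - 9)*1 = -6*(-11)*(-10/113) - 50*1 = -660/113 - 50 = -6310/113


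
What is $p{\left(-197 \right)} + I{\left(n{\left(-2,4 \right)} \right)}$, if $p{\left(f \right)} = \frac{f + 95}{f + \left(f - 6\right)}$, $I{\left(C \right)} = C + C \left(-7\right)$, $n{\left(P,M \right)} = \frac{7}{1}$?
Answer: $- \frac{8349}{200} \approx -41.745$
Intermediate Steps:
$n{\left(P,M \right)} = 7$ ($n{\left(P,M \right)} = 7 \cdot 1 = 7$)
$I{\left(C \right)} = - 6 C$ ($I{\left(C \right)} = C - 7 C = - 6 C$)
$p{\left(f \right)} = \frac{95 + f}{-6 + 2 f}$ ($p{\left(f \right)} = \frac{95 + f}{f + \left(f - 6\right)} = \frac{95 + f}{f + \left(-6 + f\right)} = \frac{95 + f}{-6 + 2 f}$)
$p{\left(-197 \right)} + I{\left(n{\left(-2,4 \right)} \right)} = \frac{95 - 197}{2 \left(-3 - 197\right)} - 42 = \frac{1}{2} \frac{1}{-200} \left(-102\right) - 42 = \frac{1}{2} \left(- \frac{1}{200}\right) \left(-102\right) - 42 = \frac{51}{200} - 42 = - \frac{8349}{200}$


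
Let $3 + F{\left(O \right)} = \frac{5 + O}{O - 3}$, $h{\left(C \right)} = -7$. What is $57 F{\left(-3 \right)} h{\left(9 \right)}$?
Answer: $1330$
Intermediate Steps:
$F{\left(O \right)} = -3 + \frac{5 + O}{-3 + O}$ ($F{\left(O \right)} = -3 + \frac{5 + O}{O - 3} = -3 + \frac{5 + O}{-3 + O}$)
$57 F{\left(-3 \right)} h{\left(9 \right)} = 57 \frac{2 \left(7 - -3\right)}{-3 - 3} \left(-7\right) = 57 \frac{2 \left(7 + 3\right)}{-6} \left(-7\right) = 57 \cdot 2 \left(- \frac{1}{6}\right) 10 \left(-7\right) = 57 \left(- \frac{10}{3}\right) \left(-7\right) = \left(-190\right) \left(-7\right) = 1330$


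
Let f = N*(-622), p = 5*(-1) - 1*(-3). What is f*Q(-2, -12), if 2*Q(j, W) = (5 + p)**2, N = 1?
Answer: -2799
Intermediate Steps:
p = -2 (p = -5 + 3 = -2)
Q(j, W) = 9/2 (Q(j, W) = (5 - 2)**2/2 = (1/2)*3**2 = (1/2)*9 = 9/2)
f = -622 (f = 1*(-622) = -622)
f*Q(-2, -12) = -622*9/2 = -2799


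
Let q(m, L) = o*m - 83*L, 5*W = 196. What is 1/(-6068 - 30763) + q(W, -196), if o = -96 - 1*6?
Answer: 2259508183/184155 ≈ 12270.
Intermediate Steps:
o = -102 (o = -96 - 6 = -102)
W = 196/5 (W = (⅕)*196 = 196/5 ≈ 39.200)
q(m, L) = -102*m - 83*L
1/(-6068 - 30763) + q(W, -196) = 1/(-6068 - 30763) + (-102*196/5 - 83*(-196)) = 1/(-36831) + (-19992/5 + 16268) = -1/36831 + 61348/5 = 2259508183/184155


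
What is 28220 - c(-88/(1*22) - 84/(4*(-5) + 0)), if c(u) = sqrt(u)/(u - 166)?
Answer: 28220 + sqrt(5)/829 ≈ 28220.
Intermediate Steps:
c(u) = sqrt(u)/(-166 + u)
28220 - c(-88/(1*22) - 84/(4*(-5) + 0)) = 28220 - sqrt(-88/(1*22) - 84/(4*(-5) + 0))/(-166 + (-88/(1*22) - 84/(4*(-5) + 0))) = 28220 - sqrt(-88/22 - 84/(-20 + 0))/(-166 + (-88/22 - 84/(-20 + 0))) = 28220 - sqrt(-88*1/22 - 84/(-20))/(-166 + (-88*1/22 - 84/(-20))) = 28220 - sqrt(-4 - 84*(-1/20))/(-166 + (-4 - 84*(-1/20))) = 28220 - sqrt(-4 + 21/5)/(-166 + (-4 + 21/5)) = 28220 - sqrt(1/5)/(-166 + 1/5) = 28220 - sqrt(5)/5/(-829/5) = 28220 - sqrt(5)/5*(-5)/829 = 28220 - (-1)*sqrt(5)/829 = 28220 + sqrt(5)/829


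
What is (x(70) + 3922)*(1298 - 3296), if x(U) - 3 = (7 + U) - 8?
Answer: -7980012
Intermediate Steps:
x(U) = 2 + U (x(U) = 3 + ((7 + U) - 8) = 3 + (-1 + U) = 2 + U)
(x(70) + 3922)*(1298 - 3296) = ((2 + 70) + 3922)*(1298 - 3296) = (72 + 3922)*(-1998) = 3994*(-1998) = -7980012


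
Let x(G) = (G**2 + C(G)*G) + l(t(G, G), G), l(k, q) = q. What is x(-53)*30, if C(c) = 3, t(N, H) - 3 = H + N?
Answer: 77910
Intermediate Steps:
t(N, H) = 3 + H + N (t(N, H) = 3 + (H + N) = 3 + H + N)
x(G) = G**2 + 4*G (x(G) = (G**2 + 3*G) + G = G**2 + 4*G)
x(-53)*30 = -53*(4 - 53)*30 = -53*(-49)*30 = 2597*30 = 77910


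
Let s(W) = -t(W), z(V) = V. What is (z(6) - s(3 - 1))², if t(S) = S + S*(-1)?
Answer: 36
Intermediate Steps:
t(S) = 0 (t(S) = S - S = 0)
s(W) = 0 (s(W) = -1*0 = 0)
(z(6) - s(3 - 1))² = (6 - 1*0)² = (6 + 0)² = 6² = 36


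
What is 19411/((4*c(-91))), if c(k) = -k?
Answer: 2773/52 ≈ 53.327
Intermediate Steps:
19411/((4*c(-91))) = 19411/((4*(-1*(-91)))) = 19411/((4*91)) = 19411/364 = 19411*(1/364) = 2773/52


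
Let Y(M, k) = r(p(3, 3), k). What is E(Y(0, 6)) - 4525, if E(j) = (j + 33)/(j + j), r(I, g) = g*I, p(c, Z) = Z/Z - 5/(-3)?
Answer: -144751/32 ≈ -4523.5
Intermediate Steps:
p(c, Z) = 8/3 (p(c, Z) = 1 - 5*(-1/3) = 1 + 5/3 = 8/3)
r(I, g) = I*g
Y(M, k) = 8*k/3
E(j) = (33 + j)/(2*j) (E(j) = (33 + j)/((2*j)) = (33 + j)*(1/(2*j)) = (33 + j)/(2*j))
E(Y(0, 6)) - 4525 = (33 + (8/3)*6)/(2*(((8/3)*6))) - 4525 = (1/2)*(33 + 16)/16 - 4525 = (1/2)*(1/16)*49 - 4525 = 49/32 - 4525 = -144751/32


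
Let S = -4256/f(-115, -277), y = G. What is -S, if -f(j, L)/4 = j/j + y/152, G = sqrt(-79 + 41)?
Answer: -92416/87 + 608*I*sqrt(38)/87 ≈ -1062.3 + 43.08*I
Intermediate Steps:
G = I*sqrt(38) (G = sqrt(-38) = I*sqrt(38) ≈ 6.1644*I)
y = I*sqrt(38) ≈ 6.1644*I
f(j, L) = -4 - I*sqrt(38)/38 (f(j, L) = -4*(j/j + (I*sqrt(38))/152) = -4*(1 + (I*sqrt(38))*(1/152)) = -4*(1 + I*sqrt(38)/152) = -4 - I*sqrt(38)/38)
S = -4256/(-4 - I*sqrt(38)/38) ≈ 1062.3 - 43.08*I
-S = -(92416/87 - 608*I*sqrt(38)/87) = -92416/87 + 608*I*sqrt(38)/87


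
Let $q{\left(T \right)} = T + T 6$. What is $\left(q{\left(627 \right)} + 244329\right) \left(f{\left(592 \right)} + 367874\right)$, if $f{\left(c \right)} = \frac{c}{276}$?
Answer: $\frac{2104440637324}{23} \approx 9.1497 \cdot 10^{10}$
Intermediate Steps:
$q{\left(T \right)} = 7 T$ ($q{\left(T \right)} = T + 6 T = 7 T$)
$f{\left(c \right)} = \frac{c}{276}$ ($f{\left(c \right)} = c \frac{1}{276} = \frac{c}{276}$)
$\left(q{\left(627 \right)} + 244329\right) \left(f{\left(592 \right)} + 367874\right) = \left(7 \cdot 627 + 244329\right) \left(\frac{1}{276} \cdot 592 + 367874\right) = \left(4389 + 244329\right) \left(\frac{148}{69} + 367874\right) = 248718 \cdot \frac{25383454}{69} = \frac{2104440637324}{23}$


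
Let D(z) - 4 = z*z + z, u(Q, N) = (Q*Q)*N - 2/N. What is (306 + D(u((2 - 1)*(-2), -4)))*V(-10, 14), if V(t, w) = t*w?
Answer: -74865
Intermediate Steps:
u(Q, N) = -2/N + N*Q² (u(Q, N) = Q²*N - 2/N = N*Q² - 2/N = -2/N + N*Q²)
D(z) = 4 + z + z² (D(z) = 4 + (z*z + z) = 4 + (z² + z) = 4 + (z + z²) = 4 + z + z²)
(306 + D(u((2 - 1)*(-2), -4)))*V(-10, 14) = (306 + (4 + (-2/(-4) - 4*4*(2 - 1)²) + (-2/(-4) - 4*4*(2 - 1)²)²))*(-10*14) = (306 + (4 + (-2*(-¼) - 4*(1*(-2))²) + (-2*(-¼) - 4*(1*(-2))²)²))*(-140) = (306 + (4 + (½ - 4*(-2)²) + (½ - 4*(-2)²)²))*(-140) = (306 + (4 + (½ - 4*4) + (½ - 4*4)²))*(-140) = (306 + (4 + (½ - 16) + (½ - 16)²))*(-140) = (306 + (4 - 31/2 + (-31/2)²))*(-140) = (306 + (4 - 31/2 + 961/4))*(-140) = (306 + 915/4)*(-140) = (2139/4)*(-140) = -74865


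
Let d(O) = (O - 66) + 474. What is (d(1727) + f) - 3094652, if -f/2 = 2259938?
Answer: -7612393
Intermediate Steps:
f = -4519876 (f = -2*2259938 = -4519876)
d(O) = 408 + O (d(O) = (-66 + O) + 474 = 408 + O)
(d(1727) + f) - 3094652 = ((408 + 1727) - 4519876) - 3094652 = (2135 - 4519876) - 3094652 = -4517741 - 3094652 = -7612393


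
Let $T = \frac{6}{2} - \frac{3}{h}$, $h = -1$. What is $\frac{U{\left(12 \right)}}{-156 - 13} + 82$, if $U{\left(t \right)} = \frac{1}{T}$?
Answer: $\frac{83147}{1014} \approx 81.999$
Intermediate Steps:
$T = 6$ ($T = \frac{6}{2} - \frac{3}{-1} = 6 \cdot \frac{1}{2} - -3 = 3 + 3 = 6$)
$U{\left(t \right)} = \frac{1}{6}$
$\frac{U{\left(12 \right)}}{-156 - 13} + 82 = \frac{1}{6 \left(-156 - 13\right)} + 82 = \frac{1}{6 \left(-169\right)} + 82 = \frac{1}{6} \left(- \frac{1}{169}\right) + 82 = - \frac{1}{1014} + 82 = \frac{83147}{1014}$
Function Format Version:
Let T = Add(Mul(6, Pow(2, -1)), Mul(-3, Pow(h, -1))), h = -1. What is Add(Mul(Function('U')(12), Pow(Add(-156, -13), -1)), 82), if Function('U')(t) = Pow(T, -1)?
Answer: Rational(83147, 1014) ≈ 81.999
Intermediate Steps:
T = 6 (T = Add(Mul(6, Pow(2, -1)), Mul(-3, Pow(-1, -1))) = Add(Mul(6, Rational(1, 2)), Mul(-3, -1)) = Add(3, 3) = 6)
Function('U')(t) = Rational(1, 6) (Function('U')(t) = Pow(6, -1) = Rational(1, 6))
Add(Mul(Function('U')(12), Pow(Add(-156, -13), -1)), 82) = Add(Mul(Rational(1, 6), Pow(Add(-156, -13), -1)), 82) = Add(Mul(Rational(1, 6), Pow(-169, -1)), 82) = Add(Mul(Rational(1, 6), Rational(-1, 169)), 82) = Add(Rational(-1, 1014), 82) = Rational(83147, 1014)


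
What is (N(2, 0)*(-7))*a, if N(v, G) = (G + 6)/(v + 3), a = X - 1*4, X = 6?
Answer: -84/5 ≈ -16.800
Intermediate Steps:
a = 2 (a = 6 - 1*4 = 6 - 4 = 2)
N(v, G) = (6 + G)/(3 + v)
(N(2, 0)*(-7))*a = (((6 + 0)/(3 + 2))*(-7))*2 = ((6/5)*(-7))*2 = -42/5*2 = -84/5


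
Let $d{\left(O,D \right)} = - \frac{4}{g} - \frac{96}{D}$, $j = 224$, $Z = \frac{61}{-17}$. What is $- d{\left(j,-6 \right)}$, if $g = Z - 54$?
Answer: $- \frac{15732}{979} \approx -16.069$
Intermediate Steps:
$Z = - \frac{61}{17}$ ($Z = 61 \left(- \frac{1}{17}\right) = - \frac{61}{17} \approx -3.5882$)
$g = - \frac{979}{17}$ ($g = - \frac{61}{17} - 54 = - \frac{979}{17} \approx -57.588$)
$d{\left(O,D \right)} = \frac{68}{979} - \frac{96}{D}$ ($d{\left(O,D \right)} = - \frac{4}{- \frac{979}{17}} - \frac{96}{D} = \left(-4\right) \left(- \frac{17}{979}\right) - \frac{96}{D} = \frac{68}{979} - \frac{96}{D}$)
$- d{\left(j,-6 \right)} = - (\frac{68}{979} - \frac{96}{-6}) = - (\frac{68}{979} - -16) = - (\frac{68}{979} + 16) = \left(-1\right) \frac{15732}{979} = - \frac{15732}{979}$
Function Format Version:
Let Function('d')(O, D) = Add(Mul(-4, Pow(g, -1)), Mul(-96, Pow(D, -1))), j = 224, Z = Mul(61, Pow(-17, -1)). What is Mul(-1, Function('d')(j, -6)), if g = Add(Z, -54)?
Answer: Rational(-15732, 979) ≈ -16.069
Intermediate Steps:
Z = Rational(-61, 17) (Z = Mul(61, Rational(-1, 17)) = Rational(-61, 17) ≈ -3.5882)
g = Rational(-979, 17) (g = Add(Rational(-61, 17), -54) = Rational(-979, 17) ≈ -57.588)
Function('d')(O, D) = Add(Rational(68, 979), Mul(-96, Pow(D, -1))) (Function('d')(O, D) = Add(Mul(-4, Pow(Rational(-979, 17), -1)), Mul(-96, Pow(D, -1))) = Add(Mul(-4, Rational(-17, 979)), Mul(-96, Pow(D, -1))) = Add(Rational(68, 979), Mul(-96, Pow(D, -1))))
Mul(-1, Function('d')(j, -6)) = Mul(-1, Add(Rational(68, 979), Mul(-96, Pow(-6, -1)))) = Mul(-1, Add(Rational(68, 979), Mul(-96, Rational(-1, 6)))) = Mul(-1, Add(Rational(68, 979), 16)) = Mul(-1, Rational(15732, 979)) = Rational(-15732, 979)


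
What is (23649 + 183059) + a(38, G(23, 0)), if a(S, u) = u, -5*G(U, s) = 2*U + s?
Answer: 1033494/5 ≈ 2.0670e+5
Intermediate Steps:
G(U, s) = -2*U/5 - s/5 (G(U, s) = -(2*U + s)/5 = -(s + 2*U)/5 = -2*U/5 - s/5)
(23649 + 183059) + a(38, G(23, 0)) = (23649 + 183059) + (-2/5*23 - 1/5*0) = 206708 + (-46/5 + 0) = 206708 - 46/5 = 1033494/5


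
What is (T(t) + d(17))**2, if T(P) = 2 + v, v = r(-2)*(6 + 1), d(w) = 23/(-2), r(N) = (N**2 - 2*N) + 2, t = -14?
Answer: 14641/4 ≈ 3660.3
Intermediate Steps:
r(N) = 2 + N**2 - 2*N
d(w) = -23/2 (d(w) = 23*(-1/2) = -23/2)
v = 70 (v = (2 + (-2)**2 - 2*(-2))*(6 + 1) = (2 + 4 + 4)*7 = 10*7 = 70)
T(P) = 72 (T(P) = 2 + 70 = 72)
(T(t) + d(17))**2 = (72 - 23/2)**2 = (121/2)**2 = 14641/4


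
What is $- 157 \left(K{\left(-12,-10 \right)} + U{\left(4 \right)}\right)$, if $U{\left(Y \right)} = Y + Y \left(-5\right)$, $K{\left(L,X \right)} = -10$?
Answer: $4082$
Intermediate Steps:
$U{\left(Y \right)} = - 4 Y$ ($U{\left(Y \right)} = Y - 5 Y = - 4 Y$)
$- 157 \left(K{\left(-12,-10 \right)} + U{\left(4 \right)}\right) = - 157 \left(-10 - 16\right) = \left(-157\right) \left(-26\right) = 4082$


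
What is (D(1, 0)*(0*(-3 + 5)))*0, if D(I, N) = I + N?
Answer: 0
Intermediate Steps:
(D(1, 0)*(0*(-3 + 5)))*0 = ((1 + 0)*(0*(-3 + 5)))*0 = (1*(0*2))*0 = (1*0)*0 = 0*0 = 0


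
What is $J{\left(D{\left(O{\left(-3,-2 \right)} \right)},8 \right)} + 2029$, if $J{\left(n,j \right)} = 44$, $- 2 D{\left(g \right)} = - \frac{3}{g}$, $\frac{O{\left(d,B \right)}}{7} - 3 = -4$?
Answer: $2073$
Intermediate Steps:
$O{\left(d,B \right)} = -7$ ($O{\left(d,B \right)} = 21 + 7 \left(-4\right) = 21 - 28 = -7$)
$D{\left(g \right)} = \frac{3}{2 g}$ ($D{\left(g \right)} = - \frac{\left(-3\right) \frac{1}{g}}{2} = \frac{3}{2 g}$)
$J{\left(D{\left(O{\left(-3,-2 \right)} \right)},8 \right)} + 2029 = 44 + 2029 = 2073$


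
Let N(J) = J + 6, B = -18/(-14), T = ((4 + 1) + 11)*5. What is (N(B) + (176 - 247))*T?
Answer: -35680/7 ≈ -5097.1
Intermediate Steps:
T = 80 (T = (5 + 11)*5 = 16*5 = 80)
B = 9/7 (B = -18*(-1/14) = 9/7 ≈ 1.2857)
N(J) = 6 + J
(N(B) + (176 - 247))*T = ((6 + 9/7) + (176 - 247))*80 = (51/7 - 71)*80 = -446/7*80 = -35680/7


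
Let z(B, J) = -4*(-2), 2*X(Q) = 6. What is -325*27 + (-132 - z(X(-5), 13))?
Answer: -8915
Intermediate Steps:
X(Q) = 3 (X(Q) = (1/2)*6 = 3)
z(B, J) = 8
-325*27 + (-132 - z(X(-5), 13)) = -325*27 + (-132 - 1*8) = -8775 + (-132 - 8) = -8775 - 140 = -8915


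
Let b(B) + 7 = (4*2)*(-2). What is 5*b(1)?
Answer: -115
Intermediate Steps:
b(B) = -23 (b(B) = -7 + (4*2)*(-2) = -7 + 8*(-2) = -7 - 16 = -23)
5*b(1) = 5*(-23) = -115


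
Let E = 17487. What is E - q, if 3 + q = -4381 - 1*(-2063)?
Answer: 19808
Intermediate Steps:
q = -2321 (q = -3 + (-4381 - 1*(-2063)) = -3 + (-4381 + 2063) = -3 - 2318 = -2321)
E - q = 17487 - 1*(-2321) = 17487 + 2321 = 19808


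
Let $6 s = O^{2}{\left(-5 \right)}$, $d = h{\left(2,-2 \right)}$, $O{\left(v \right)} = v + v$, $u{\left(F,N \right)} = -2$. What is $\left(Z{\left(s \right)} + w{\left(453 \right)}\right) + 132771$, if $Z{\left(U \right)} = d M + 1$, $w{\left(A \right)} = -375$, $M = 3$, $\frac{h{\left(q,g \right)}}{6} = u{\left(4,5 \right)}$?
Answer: $132361$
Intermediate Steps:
$h{\left(q,g \right)} = -12$ ($h{\left(q,g \right)} = 6 \left(-2\right) = -12$)
$O{\left(v \right)} = 2 v$
$d = -12$
$s = \frac{50}{3}$ ($s = \frac{\left(2 \left(-5\right)\right)^{2}}{6} = \frac{\left(-10\right)^{2}}{6} = \frac{1}{6} \cdot 100 = \frac{50}{3} \approx 16.667$)
$Z{\left(U \right)} = -35$ ($Z{\left(U \right)} = \left(-12\right) 3 + 1 = -36 + 1 = -35$)
$\left(Z{\left(s \right)} + w{\left(453 \right)}\right) + 132771 = \left(-35 - 375\right) + 132771 = -410 + 132771 = 132361$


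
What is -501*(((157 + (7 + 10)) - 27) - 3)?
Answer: -72144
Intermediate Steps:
-501*(((157 + (7 + 10)) - 27) - 3) = -501*(((157 + 17) - 27) - 3) = -501*((174 - 27) - 3) = -501*(147 - 3) = -501*144 = -72144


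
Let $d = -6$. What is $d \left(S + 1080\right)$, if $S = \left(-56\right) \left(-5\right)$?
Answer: $-8160$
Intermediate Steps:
$S = 280$
$d \left(S + 1080\right) = - 6 \left(280 + 1080\right) = \left(-6\right) 1360 = -8160$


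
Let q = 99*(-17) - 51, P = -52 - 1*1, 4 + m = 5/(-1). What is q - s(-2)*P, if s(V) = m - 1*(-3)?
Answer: -2052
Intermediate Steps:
m = -9 (m = -4 + 5/(-1) = -4 + 5*(-1) = -4 - 5 = -9)
P = -53 (P = -52 - 1 = -53)
s(V) = -6 (s(V) = -9 - 1*(-3) = -9 + 3 = -6)
q = -1734 (q = -1683 - 51 = -1734)
q - s(-2)*P = -1734 - (-6)*(-53) = -1734 - 1*318 = -1734 - 318 = -2052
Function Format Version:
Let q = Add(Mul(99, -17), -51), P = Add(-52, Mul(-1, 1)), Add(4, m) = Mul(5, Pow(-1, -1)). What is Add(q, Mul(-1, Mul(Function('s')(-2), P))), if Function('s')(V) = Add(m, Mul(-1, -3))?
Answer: -2052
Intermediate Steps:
m = -9 (m = Add(-4, Mul(5, Pow(-1, -1))) = Add(-4, Mul(5, -1)) = Add(-4, -5) = -9)
P = -53 (P = Add(-52, -1) = -53)
Function('s')(V) = -6 (Function('s')(V) = Add(-9, Mul(-1, -3)) = Add(-9, 3) = -6)
q = -1734 (q = Add(-1683, -51) = -1734)
Add(q, Mul(-1, Mul(Function('s')(-2), P))) = Add(-1734, Mul(-1, Mul(-6, -53))) = Add(-1734, Mul(-1, 318)) = Add(-1734, -318) = -2052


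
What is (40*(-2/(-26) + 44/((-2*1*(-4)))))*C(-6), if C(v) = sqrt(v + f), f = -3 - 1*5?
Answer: 2900*I*sqrt(14)/13 ≈ 834.68*I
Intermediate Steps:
f = -8 (f = -3 - 5 = -8)
C(v) = sqrt(-8 + v) (C(v) = sqrt(v - 8) = sqrt(-8 + v))
(40*(-2/(-26) + 44/((-2*1*(-4)))))*C(-6) = (40*(-2/(-26) + 44/((-2*1*(-4)))))*sqrt(-8 - 6) = (40*(-2*(-1/26) + 44/((-2*(-4)))))*sqrt(-14) = (40*(1/13 + 44/8))*(I*sqrt(14)) = (40*(1/13 + 44*(1/8)))*(I*sqrt(14)) = (40*(1/13 + 11/2))*(I*sqrt(14)) = (40*(145/26))*(I*sqrt(14)) = 2900*(I*sqrt(14))/13 = 2900*I*sqrt(14)/13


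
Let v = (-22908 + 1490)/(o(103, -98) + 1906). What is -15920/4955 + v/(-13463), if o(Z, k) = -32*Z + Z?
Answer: -55190014342/17170939071 ≈ -3.2142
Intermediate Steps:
o(Z, k) = -31*Z
v = 21418/1287 (v = (-22908 + 1490)/(-31*103 + 1906) = -21418/(-3193 + 1906) = -21418/(-1287) = -21418*(-1/1287) = 21418/1287 ≈ 16.642)
-15920/4955 + v/(-13463) = -15920/4955 + (21418/1287)/(-13463) = -15920*1/4955 + (21418/1287)*(-1/13463) = -3184/991 - 21418/17326881 = -55190014342/17170939071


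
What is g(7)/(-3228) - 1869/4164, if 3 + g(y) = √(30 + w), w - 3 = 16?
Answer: -504149/1120116 ≈ -0.45009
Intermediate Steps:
w = 19 (w = 3 + 16 = 19)
g(y) = 4 (g(y) = -3 + √(30 + 19) = -3 + √49 = -3 + 7 = 4)
g(7)/(-3228) - 1869/4164 = 4/(-3228) - 1869/4164 = 4*(-1/3228) - 1869*1/4164 = -1/807 - 623/1388 = -504149/1120116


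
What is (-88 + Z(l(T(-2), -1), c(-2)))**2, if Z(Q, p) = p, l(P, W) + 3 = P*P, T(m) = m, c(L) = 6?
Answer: 6724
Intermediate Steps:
l(P, W) = -3 + P**2 (l(P, W) = -3 + P*P = -3 + P**2)
(-88 + Z(l(T(-2), -1), c(-2)))**2 = (-88 + 6)**2 = (-82)**2 = 6724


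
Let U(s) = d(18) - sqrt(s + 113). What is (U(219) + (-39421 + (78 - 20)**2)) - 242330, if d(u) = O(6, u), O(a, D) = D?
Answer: -278369 - 2*sqrt(83) ≈ -2.7839e+5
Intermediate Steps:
d(u) = u
U(s) = 18 - sqrt(113 + s) (U(s) = 18 - sqrt(s + 113) = 18 - sqrt(113 + s))
(U(219) + (-39421 + (78 - 20)**2)) - 242330 = ((18 - sqrt(113 + 219)) + (-39421 + (78 - 20)**2)) - 242330 = ((18 - sqrt(332)) + (-39421 + 58**2)) - 242330 = ((18 - 2*sqrt(83)) + (-39421 + 3364)) - 242330 = ((18 - 2*sqrt(83)) - 36057) - 242330 = (-36039 - 2*sqrt(83)) - 242330 = -278369 - 2*sqrt(83)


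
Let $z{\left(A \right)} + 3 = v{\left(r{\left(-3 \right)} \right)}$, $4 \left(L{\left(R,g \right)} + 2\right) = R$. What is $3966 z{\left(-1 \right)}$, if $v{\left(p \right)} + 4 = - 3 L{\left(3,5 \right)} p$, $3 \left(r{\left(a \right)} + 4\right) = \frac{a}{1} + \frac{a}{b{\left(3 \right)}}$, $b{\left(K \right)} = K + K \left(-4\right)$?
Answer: $-100472$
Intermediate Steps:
$L{\left(R,g \right)} = -2 + \frac{R}{4}$
$b{\left(K \right)} = - 3 K$ ($b{\left(K \right)} = K - 4 K = - 3 K$)
$r{\left(a \right)} = -4 + \frac{8 a}{27}$ ($r{\left(a \right)} = -4 + \frac{\frac{a}{1} + \frac{a}{\left(-3\right) 3}}{3} = -4 + \frac{a 1 + \frac{a}{-9}}{3} = -4 + \frac{a + a \left(- \frac{1}{9}\right)}{3} = -4 + \frac{a - \frac{a}{9}}{3} = -4 + \frac{\frac{8}{9} a}{3} = -4 + \frac{8 a}{27}$)
$v{\left(p \right)} = -4 + \frac{15 p}{4}$ ($v{\left(p \right)} = -4 + - 3 \left(-2 + \frac{1}{4} \cdot 3\right) p = -4 + - 3 \left(-2 + \frac{3}{4}\right) p = -4 + \left(-3\right) \left(- \frac{5}{4}\right) p = -4 + \frac{15 p}{4}$)
$z{\left(A \right)} = - \frac{76}{3}$ ($z{\left(A \right)} = -3 + \left(-4 + \frac{15 \left(-4 + \frac{8}{27} \left(-3\right)\right)}{4}\right) = -3 + \left(-4 + \frac{15 \left(-4 - \frac{8}{9}\right)}{4}\right) = -3 + \left(-4 + \frac{15}{4} \left(- \frac{44}{9}\right)\right) = -3 - \frac{67}{3} = - \frac{76}{3}$)
$3966 z{\left(-1 \right)} = 3966 \left(- \frac{76}{3}\right) = -100472$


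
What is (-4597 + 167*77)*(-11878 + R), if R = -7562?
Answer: -160613280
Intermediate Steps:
(-4597 + 167*77)*(-11878 + R) = (-4597 + 167*77)*(-11878 - 7562) = (-4597 + 12859)*(-19440) = 8262*(-19440) = -160613280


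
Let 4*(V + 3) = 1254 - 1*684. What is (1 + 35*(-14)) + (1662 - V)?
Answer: 2067/2 ≈ 1033.5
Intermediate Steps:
V = 279/2 (V = -3 + (1254 - 1*684)/4 = -3 + (1254 - 684)/4 = -3 + (1/4)*570 = -3 + 285/2 = 279/2 ≈ 139.50)
(1 + 35*(-14)) + (1662 - V) = (1 + 35*(-14)) + (1662 - 1*279/2) = (1 - 490) + (1662 - 279/2) = -489 + 3045/2 = 2067/2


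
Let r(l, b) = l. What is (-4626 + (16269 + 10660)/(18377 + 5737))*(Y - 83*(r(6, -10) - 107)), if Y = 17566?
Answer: -2893947563815/24114 ≈ -1.2001e+8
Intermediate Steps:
(-4626 + (16269 + 10660)/(18377 + 5737))*(Y - 83*(r(6, -10) - 107)) = (-4626 + (16269 + 10660)/(18377 + 5737))*(17566 - 83*(6 - 107)) = (-4626 + 26929/24114)*(17566 - 83*(-101)) = (-4626 + 26929*(1/24114))*(17566 + 8383) = (-4626 + 26929/24114)*25949 = -111524435/24114*25949 = -2893947563815/24114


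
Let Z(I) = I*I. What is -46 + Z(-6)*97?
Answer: 3446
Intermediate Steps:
Z(I) = I**2
-46 + Z(-6)*97 = -46 + (-6)**2*97 = -46 + 36*97 = -46 + 3492 = 3446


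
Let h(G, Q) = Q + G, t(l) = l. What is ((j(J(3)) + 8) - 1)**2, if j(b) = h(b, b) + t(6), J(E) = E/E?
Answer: 225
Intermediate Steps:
J(E) = 1
h(G, Q) = G + Q
j(b) = 6 + 2*b (j(b) = (b + b) + 6 = 2*b + 6 = 6 + 2*b)
((j(J(3)) + 8) - 1)**2 = (((6 + 2*1) + 8) - 1)**2 = (((6 + 2) + 8) - 1)**2 = ((8 + 8) - 1)**2 = (16 - 1)**2 = 15**2 = 225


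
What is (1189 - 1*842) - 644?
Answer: -297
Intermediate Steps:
(1189 - 1*842) - 644 = (1189 - 842) - 644 = 347 - 644 = -297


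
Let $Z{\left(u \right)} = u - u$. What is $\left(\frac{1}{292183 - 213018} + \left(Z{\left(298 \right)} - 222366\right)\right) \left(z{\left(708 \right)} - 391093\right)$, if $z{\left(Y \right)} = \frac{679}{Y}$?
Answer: $\frac{974863546935620237}{11209764} \approx 8.6966 \cdot 10^{10}$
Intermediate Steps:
$Z{\left(u \right)} = 0$
$\left(\frac{1}{292183 - 213018} + \left(Z{\left(298 \right)} - 222366\right)\right) \left(z{\left(708 \right)} - 391093\right) = \left(\frac{1}{292183 - 213018} + \left(0 - 222366\right)\right) \left(\frac{679}{708} - 391093\right) = \left(\frac{1}{79165} - 222366\right) \left(679 \cdot \frac{1}{708} - 391093\right) = \left(\frac{1}{79165} - 222366\right) \left(\frac{679}{708} - 391093\right) = \left(- \frac{17603604389}{79165}\right) \left(- \frac{276893165}{708}\right) = \frac{974863546935620237}{11209764}$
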